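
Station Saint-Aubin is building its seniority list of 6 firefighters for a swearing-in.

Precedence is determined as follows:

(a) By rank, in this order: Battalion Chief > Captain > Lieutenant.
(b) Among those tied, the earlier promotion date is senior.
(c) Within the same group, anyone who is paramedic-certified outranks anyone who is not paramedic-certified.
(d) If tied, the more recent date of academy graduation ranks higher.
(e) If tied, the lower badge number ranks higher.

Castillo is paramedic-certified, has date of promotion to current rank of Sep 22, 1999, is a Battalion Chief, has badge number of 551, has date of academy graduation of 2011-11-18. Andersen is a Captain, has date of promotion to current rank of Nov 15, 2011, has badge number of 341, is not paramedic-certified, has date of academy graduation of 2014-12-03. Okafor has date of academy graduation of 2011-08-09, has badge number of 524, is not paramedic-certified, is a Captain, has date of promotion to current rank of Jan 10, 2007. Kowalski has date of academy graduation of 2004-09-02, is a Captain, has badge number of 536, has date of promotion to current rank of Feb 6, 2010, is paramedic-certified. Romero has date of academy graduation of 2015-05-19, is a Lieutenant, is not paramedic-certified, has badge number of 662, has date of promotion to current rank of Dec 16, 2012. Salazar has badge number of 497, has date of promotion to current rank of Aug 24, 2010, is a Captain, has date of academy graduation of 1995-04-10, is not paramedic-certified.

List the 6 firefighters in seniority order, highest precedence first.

Castillo, Okafor, Kowalski, Salazar, Andersen, Romero

By rank: Castillo (Battalion Chief); then Okafor, Kowalski, Salazar and Andersen (Captain); then Romero (Lieutenant).
Among Okafor, Kowalski, Salazar and Andersen, by date of promotion to current rank (earlier first): Okafor (Jan 10, 2007) before Kowalski (Feb 6, 2010) before Salazar (Aug 24, 2010) before Andersen (Nov 15, 2011).
Full order: Castillo, Okafor, Kowalski, Salazar, Andersen, Romero.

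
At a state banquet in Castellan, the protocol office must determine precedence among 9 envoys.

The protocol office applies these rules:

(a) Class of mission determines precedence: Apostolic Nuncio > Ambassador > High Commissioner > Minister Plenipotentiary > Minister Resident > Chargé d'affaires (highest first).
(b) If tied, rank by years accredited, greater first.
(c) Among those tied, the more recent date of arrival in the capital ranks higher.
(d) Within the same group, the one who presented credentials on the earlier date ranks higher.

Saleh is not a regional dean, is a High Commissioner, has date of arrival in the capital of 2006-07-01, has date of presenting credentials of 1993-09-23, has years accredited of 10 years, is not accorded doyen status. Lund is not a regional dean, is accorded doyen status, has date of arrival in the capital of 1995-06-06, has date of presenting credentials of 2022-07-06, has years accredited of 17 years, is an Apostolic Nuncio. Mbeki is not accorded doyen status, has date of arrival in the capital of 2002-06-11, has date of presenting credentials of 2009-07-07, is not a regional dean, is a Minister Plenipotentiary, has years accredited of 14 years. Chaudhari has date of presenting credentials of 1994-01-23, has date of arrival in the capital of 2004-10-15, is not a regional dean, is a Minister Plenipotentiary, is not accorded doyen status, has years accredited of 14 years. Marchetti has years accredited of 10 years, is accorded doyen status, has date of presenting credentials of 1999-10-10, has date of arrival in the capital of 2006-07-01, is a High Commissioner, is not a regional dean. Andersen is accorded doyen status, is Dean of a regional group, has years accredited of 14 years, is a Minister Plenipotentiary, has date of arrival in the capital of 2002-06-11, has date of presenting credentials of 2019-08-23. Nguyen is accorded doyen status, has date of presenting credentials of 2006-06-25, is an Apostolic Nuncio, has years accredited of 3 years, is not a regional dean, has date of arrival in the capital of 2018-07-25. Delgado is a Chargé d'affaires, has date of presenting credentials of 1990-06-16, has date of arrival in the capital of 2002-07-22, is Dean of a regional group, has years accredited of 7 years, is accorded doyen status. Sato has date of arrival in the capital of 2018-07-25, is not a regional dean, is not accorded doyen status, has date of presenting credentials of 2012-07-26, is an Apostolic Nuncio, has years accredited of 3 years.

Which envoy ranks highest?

Lund

By class of mission: Lund, Nguyen and Sato (Apostolic Nuncio); then Saleh and Marchetti (High Commissioner); then Chaudhari, Mbeki and Andersen (Minister Plenipotentiary); then Delgado (Chargé d'affaires).
Among Lund, Nguyen and Sato, by years accredited (higher first): Lund (17 years) before Nguyen and Sato (3 years).
Nguyen and Sato both have date of arrival in the capital 2018-07-25, so the next rule applies.
Among Nguyen and Sato, by date of presenting credentials (earlier first): Nguyen (2006-06-25) before Sato (2012-07-26).
Saleh and Marchetti both have years accredited 10 years, so the next rule applies.
Saleh and Marchetti both have date of arrival in the capital 2006-07-01, so the next rule applies.
Among Saleh and Marchetti, by date of presenting credentials (earlier first): Saleh (1993-09-23) before Marchetti (1999-10-10).
Chaudhari, Mbeki and Andersen all have years accredited 14 years, so the next rule applies.
Among Chaudhari, Mbeki and Andersen, by date of arrival in the capital (later first): Chaudhari (2004-10-15) before Mbeki and Andersen (2002-06-11).
Among Mbeki and Andersen, by date of presenting credentials (earlier first): Mbeki (2009-07-07) before Andersen (2019-08-23).
Order: Lund, Nguyen, Sato, Saleh, Marchetti, Chaudhari, Mbeki, Andersen, Delgado.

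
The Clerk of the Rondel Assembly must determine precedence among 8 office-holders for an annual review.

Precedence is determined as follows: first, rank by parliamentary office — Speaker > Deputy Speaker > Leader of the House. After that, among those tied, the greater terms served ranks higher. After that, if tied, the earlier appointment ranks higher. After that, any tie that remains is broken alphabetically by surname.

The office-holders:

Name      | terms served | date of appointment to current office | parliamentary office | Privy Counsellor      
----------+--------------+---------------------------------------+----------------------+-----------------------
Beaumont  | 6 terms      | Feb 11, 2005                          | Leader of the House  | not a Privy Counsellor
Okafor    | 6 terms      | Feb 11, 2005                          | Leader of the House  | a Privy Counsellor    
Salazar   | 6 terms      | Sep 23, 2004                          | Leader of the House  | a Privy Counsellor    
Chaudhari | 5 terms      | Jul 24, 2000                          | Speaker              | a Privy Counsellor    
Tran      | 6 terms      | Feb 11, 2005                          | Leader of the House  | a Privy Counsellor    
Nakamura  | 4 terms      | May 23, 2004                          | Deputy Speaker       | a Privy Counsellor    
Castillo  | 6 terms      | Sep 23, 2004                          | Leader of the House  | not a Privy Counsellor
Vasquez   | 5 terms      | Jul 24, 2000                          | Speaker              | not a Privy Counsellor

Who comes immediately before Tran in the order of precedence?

Okafor

By parliamentary office: Chaudhari and Vasquez (Speaker); then Nakamura (Deputy Speaker); then Castillo, Salazar, Beaumont, Okafor and Tran (Leader of the House).
Chaudhari and Vasquez both have terms served 5 terms, so the next rule applies.
Chaudhari and Vasquez both have date of appointment to current office Jul 24, 2000, so the next rule applies.
Among Chaudhari and Vasquez, alphabetically by surname: Chaudhari before Vasquez.
Castillo, Salazar, Beaumont, Okafor and Tran all have terms served 6 terms, so the next rule applies.
Among Castillo, Salazar, Beaumont, Okafor and Tran, by date of appointment to current office (earlier first): Castillo and Salazar (Sep 23, 2004) before Beaumont, Okafor and Tran (Feb 11, 2005).
Among Castillo and Salazar, alphabetically by surname: Castillo before Salazar.
Among Beaumont, Okafor and Tran, alphabetically by surname: Beaumont before Okafor before Tran.
Order: Chaudhari, Vasquez, Nakamura, Castillo, Salazar, Beaumont, Okafor, Tran.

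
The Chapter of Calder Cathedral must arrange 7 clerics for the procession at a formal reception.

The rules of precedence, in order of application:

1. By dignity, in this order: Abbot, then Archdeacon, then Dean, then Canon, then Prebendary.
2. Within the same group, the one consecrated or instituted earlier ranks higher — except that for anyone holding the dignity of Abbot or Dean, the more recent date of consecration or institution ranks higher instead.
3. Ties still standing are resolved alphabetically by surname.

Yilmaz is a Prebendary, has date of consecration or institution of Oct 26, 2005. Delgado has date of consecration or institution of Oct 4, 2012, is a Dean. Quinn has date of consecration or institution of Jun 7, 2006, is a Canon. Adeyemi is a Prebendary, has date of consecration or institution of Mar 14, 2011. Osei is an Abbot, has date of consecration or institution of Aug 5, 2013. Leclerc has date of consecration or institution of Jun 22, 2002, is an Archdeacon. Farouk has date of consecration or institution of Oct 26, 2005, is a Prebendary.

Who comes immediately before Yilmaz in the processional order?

Farouk

By dignity: Osei (Abbot); then Leclerc (Archdeacon); then Delgado (Dean); then Quinn (Canon); then Farouk, Yilmaz and Adeyemi (Prebendary).
Among Farouk, Yilmaz and Adeyemi, by date of consecration or institution (earlier first): Farouk and Yilmaz (Oct 26, 2005) before Adeyemi (Mar 14, 2011).
Among Farouk and Yilmaz, alphabetically by surname: Farouk before Yilmaz.
Order: Osei, Leclerc, Delgado, Quinn, Farouk, Yilmaz, Adeyemi.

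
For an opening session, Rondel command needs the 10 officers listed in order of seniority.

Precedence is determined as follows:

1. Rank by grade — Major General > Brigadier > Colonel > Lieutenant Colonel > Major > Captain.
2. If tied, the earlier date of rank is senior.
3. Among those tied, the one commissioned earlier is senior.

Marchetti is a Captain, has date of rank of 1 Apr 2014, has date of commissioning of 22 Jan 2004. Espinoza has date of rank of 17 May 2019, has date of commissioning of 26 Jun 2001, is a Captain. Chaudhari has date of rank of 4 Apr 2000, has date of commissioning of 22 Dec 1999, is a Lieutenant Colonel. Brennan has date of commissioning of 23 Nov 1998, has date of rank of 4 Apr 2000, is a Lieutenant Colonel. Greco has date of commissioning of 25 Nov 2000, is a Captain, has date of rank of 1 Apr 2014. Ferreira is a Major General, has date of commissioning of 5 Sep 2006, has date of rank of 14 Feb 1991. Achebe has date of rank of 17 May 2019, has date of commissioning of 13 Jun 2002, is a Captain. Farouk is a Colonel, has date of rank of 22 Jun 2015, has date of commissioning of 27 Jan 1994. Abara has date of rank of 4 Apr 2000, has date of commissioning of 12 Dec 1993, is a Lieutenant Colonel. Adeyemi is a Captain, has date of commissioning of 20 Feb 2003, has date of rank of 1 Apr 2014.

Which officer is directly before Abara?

By grade: Ferreira (Major General); then Farouk (Colonel); then Abara, Brennan and Chaudhari (Lieutenant Colonel); then Greco, Adeyemi, Marchetti, Espinoza and Achebe (Captain).
Abara, Brennan and Chaudhari all have date of rank 4 Apr 2000, so the next rule applies.
Among Abara, Brennan and Chaudhari, by date of commissioning (earlier first): Abara (12 Dec 1993) before Brennan (23 Nov 1998) before Chaudhari (22 Dec 1999).
Among Greco, Adeyemi, Marchetti, Espinoza and Achebe, by date of rank (earlier first): Greco, Adeyemi and Marchetti (1 Apr 2014) before Espinoza and Achebe (17 May 2019).
Among Greco, Adeyemi and Marchetti, by date of commissioning (earlier first): Greco (25 Nov 2000) before Adeyemi (20 Feb 2003) before Marchetti (22 Jan 2004).
Among Espinoza and Achebe, by date of commissioning (earlier first): Espinoza (26 Jun 2001) before Achebe (13 Jun 2002).
Order: Ferreira, Farouk, Abara, Brennan, Chaudhari, Greco, Adeyemi, Marchetti, Espinoza, Achebe.

Farouk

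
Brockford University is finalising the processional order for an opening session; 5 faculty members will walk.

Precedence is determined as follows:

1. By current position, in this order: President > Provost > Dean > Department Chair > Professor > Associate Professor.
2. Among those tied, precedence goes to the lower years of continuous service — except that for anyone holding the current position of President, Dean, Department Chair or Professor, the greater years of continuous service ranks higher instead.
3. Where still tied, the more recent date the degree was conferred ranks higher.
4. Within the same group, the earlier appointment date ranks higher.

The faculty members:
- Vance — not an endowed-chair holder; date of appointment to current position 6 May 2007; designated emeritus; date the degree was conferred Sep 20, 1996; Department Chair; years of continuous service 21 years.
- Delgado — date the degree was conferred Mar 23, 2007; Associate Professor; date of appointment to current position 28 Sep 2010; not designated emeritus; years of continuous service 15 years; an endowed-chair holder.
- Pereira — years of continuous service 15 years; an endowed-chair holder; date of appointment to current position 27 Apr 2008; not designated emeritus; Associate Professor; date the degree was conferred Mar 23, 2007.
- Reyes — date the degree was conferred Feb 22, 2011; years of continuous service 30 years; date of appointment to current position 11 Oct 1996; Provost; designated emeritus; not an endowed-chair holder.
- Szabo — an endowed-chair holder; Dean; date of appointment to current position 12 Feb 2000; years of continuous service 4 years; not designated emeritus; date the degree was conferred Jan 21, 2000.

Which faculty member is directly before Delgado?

Pereira

By current position: Reyes (Provost); then Szabo (Dean); then Vance (Department Chair); then Pereira and Delgado (Associate Professor).
Pereira and Delgado both have years of continuous service 15 years, so the next rule applies.
Pereira and Delgado both have date the degree was conferred Mar 23, 2007, so the next rule applies.
Among Pereira and Delgado, by date of appointment to current position (earlier first): Pereira (27 Apr 2008) before Delgado (28 Sep 2010).
Order: Reyes, Szabo, Vance, Pereira, Delgado.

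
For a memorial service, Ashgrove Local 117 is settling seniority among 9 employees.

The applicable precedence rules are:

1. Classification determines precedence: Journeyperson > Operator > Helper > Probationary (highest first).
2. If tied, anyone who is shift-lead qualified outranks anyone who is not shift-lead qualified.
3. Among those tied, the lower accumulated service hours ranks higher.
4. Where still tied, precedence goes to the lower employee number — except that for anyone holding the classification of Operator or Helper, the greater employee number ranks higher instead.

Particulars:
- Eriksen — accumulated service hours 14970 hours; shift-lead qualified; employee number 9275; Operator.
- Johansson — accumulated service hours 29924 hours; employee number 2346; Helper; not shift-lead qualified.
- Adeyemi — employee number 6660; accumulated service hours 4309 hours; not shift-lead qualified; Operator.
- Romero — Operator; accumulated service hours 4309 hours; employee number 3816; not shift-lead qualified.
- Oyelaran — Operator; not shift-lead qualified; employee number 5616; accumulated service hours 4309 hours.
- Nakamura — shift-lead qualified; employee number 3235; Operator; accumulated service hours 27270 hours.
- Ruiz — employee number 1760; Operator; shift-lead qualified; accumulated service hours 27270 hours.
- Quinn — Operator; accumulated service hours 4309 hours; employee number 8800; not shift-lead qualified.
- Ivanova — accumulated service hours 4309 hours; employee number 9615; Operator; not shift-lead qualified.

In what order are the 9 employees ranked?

Eriksen, Nakamura, Ruiz, Ivanova, Quinn, Adeyemi, Oyelaran, Romero, Johansson

By classification: Eriksen, Nakamura, Ruiz, Ivanova, Quinn, Adeyemi, Oyelaran and Romero (Operator); then Johansson (Helper).
Among Eriksen, Nakamura, Ruiz, Ivanova, Quinn, Adeyemi, Oyelaran and Romero, shift-lead qualified before not shift-lead qualified: Eriksen, Nakamura and Ruiz (shift-lead qualified) before Ivanova, Quinn, Adeyemi, Oyelaran and Romero (not shift-lead qualified).
Among Eriksen, Nakamura and Ruiz, by accumulated service hours (lower first): Eriksen (14970 hours) before Nakamura and Ruiz (27270 hours).
Among Nakamura and Ruiz, by employee number (higher first) (reversed rule for this group): Nakamura (3235) before Ruiz (1760).
Ivanova, Quinn, Adeyemi, Oyelaran and Romero all have accumulated service hours 4309 hours, so the next rule applies.
Among Ivanova, Quinn, Adeyemi, Oyelaran and Romero, by employee number (higher first) (reversed rule for this group): Ivanova (9615) before Quinn (8800) before Adeyemi (6660) before Oyelaran (5616) before Romero (3816).
Full order: Eriksen, Nakamura, Ruiz, Ivanova, Quinn, Adeyemi, Oyelaran, Romero, Johansson.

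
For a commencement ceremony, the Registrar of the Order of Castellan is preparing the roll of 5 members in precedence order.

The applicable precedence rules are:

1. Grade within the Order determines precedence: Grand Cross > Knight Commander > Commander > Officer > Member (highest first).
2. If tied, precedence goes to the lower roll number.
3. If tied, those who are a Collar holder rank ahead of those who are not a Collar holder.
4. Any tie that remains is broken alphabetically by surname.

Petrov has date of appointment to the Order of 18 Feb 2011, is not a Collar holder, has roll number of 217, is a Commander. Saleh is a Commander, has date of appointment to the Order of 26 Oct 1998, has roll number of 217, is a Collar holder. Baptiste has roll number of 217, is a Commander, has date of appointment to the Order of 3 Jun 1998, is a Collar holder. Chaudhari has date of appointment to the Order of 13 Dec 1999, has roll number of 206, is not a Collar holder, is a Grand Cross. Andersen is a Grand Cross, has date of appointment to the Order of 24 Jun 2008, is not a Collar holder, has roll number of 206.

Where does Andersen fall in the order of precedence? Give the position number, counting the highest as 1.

1

By grade within the Order: Andersen and Chaudhari (Grand Cross); then Baptiste, Saleh and Petrov (Commander).
Andersen and Chaudhari both have roll number 206, so the next rule applies.
Andersen and Chaudhari are each not a Collar holder, so the next rule applies.
Among Andersen and Chaudhari, alphabetically by surname: Andersen before Chaudhari.
Baptiste, Saleh and Petrov all have roll number 217, so the next rule applies.
Among Baptiste, Saleh and Petrov, a Collar holder before not a Collar holder: Baptiste and Saleh (a Collar holder) before Petrov (not a Collar holder).
Among Baptiste and Saleh, alphabetically by surname: Baptiste before Saleh.
Order: Andersen, Chaudhari, Baptiste, Saleh, Petrov. So position 1.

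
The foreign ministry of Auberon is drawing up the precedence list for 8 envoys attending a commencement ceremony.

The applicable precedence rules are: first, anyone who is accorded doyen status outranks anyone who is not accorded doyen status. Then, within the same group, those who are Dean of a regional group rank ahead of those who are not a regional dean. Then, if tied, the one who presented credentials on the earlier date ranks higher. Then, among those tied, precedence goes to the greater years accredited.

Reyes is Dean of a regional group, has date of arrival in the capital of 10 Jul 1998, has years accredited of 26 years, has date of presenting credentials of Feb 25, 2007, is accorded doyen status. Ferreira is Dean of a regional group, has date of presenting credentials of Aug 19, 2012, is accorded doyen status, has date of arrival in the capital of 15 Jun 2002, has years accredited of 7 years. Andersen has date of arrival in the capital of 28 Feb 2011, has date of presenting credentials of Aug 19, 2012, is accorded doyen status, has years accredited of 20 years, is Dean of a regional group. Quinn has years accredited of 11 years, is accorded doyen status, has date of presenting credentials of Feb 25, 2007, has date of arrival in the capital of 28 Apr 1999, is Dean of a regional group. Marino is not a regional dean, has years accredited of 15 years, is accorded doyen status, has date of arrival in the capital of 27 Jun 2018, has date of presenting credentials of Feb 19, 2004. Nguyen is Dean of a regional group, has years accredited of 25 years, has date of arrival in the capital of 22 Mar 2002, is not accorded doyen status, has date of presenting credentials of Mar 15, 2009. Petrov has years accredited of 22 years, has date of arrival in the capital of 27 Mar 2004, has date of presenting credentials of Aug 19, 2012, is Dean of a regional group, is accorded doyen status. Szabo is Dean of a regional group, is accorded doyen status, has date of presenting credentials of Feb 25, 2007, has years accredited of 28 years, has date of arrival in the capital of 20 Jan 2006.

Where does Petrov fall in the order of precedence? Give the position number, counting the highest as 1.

4

By the first rule: Szabo, Reyes, Quinn, Petrov, Andersen, Ferreira and Marino (each accorded doyen status); then Nguyen (not accorded doyen status).
Among Szabo, Reyes, Quinn, Petrov, Andersen, Ferreira and Marino, Dean of a regional group before not a regional dean: Szabo, Reyes, Quinn, Petrov, Andersen and Ferreira (Dean of a regional group) before Marino (not a regional dean).
Among Szabo, Reyes, Quinn, Petrov, Andersen and Ferreira, by date of presenting credentials (earlier first): Szabo, Reyes and Quinn (Feb 25, 2007) before Petrov, Andersen and Ferreira (Aug 19, 2012).
Among Szabo, Reyes and Quinn, by years accredited (higher first): Szabo (28 years) before Reyes (26 years) before Quinn (11 years).
Among Petrov, Andersen and Ferreira, by years accredited (higher first): Petrov (22 years) before Andersen (20 years) before Ferreira (7 years).
Order: Szabo, Reyes, Quinn, Petrov, Andersen, Ferreira, Marino, Nguyen. So position 4.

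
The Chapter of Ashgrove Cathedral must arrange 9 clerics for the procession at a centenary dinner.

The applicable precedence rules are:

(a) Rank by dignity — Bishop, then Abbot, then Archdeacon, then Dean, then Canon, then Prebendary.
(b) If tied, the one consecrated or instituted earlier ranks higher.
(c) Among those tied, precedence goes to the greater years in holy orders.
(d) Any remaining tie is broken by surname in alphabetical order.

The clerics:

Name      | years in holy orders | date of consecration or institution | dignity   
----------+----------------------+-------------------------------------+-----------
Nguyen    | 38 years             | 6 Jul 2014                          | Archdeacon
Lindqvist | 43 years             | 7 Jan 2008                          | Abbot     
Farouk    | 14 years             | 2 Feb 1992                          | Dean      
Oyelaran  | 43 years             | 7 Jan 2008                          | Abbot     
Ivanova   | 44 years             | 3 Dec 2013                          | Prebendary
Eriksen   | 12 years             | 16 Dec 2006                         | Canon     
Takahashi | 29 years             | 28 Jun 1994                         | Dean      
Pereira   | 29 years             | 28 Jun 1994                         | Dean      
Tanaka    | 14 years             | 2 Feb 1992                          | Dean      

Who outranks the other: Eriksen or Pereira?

By dignity: Lindqvist and Oyelaran (Abbot); then Nguyen (Archdeacon); then Farouk, Tanaka, Pereira and Takahashi (Dean); then Eriksen (Canon); then Ivanova (Prebendary).
Lindqvist and Oyelaran both have date of consecration or institution 7 Jan 2008, so the next rule applies.
Lindqvist and Oyelaran both have years in holy orders 43 years, so the next rule applies.
Among Lindqvist and Oyelaran, alphabetically by surname: Lindqvist before Oyelaran.
Among Farouk, Tanaka, Pereira and Takahashi, by date of consecration or institution (earlier first): Farouk and Tanaka (2 Feb 1992) before Pereira and Takahashi (28 Jun 1994).
Farouk and Tanaka both have years in holy orders 14 years, so the next rule applies.
Among Farouk and Tanaka, alphabetically by surname: Farouk before Tanaka.
Pereira and Takahashi both have years in holy orders 29 years, so the next rule applies.
Among Pereira and Takahashi, alphabetically by surname: Pereira before Takahashi.
So Pereira takes precedence.

Pereira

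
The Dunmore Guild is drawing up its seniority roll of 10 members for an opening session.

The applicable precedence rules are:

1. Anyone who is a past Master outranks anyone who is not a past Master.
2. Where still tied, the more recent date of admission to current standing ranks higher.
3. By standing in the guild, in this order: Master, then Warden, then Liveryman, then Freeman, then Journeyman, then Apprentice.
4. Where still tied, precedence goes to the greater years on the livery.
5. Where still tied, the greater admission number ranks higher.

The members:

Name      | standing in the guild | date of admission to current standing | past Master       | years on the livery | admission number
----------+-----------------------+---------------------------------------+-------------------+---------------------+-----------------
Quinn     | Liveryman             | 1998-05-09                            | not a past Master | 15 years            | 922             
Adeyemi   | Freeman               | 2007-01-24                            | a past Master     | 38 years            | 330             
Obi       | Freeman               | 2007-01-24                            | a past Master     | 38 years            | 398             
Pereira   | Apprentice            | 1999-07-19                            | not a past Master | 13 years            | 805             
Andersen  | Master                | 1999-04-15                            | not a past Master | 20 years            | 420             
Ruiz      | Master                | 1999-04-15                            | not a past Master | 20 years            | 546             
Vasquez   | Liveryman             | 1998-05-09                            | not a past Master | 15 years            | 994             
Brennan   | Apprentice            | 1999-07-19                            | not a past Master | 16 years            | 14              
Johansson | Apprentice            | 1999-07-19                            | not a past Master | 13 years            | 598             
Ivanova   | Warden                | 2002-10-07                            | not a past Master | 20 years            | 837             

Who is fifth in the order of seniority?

By the first rule: Obi and Adeyemi (both a past Master); then Ivanova, Brennan, Pereira, Johansson, Ruiz, Andersen, Vasquez and Quinn (each not a past Master).
Obi and Adeyemi both have date of admission to current standing 2007-01-24, so the next rule applies.
Obi and Adeyemi are each Freeman, so the next rule applies.
Obi and Adeyemi both have years on the livery 38 years, so the next rule applies.
Among Obi and Adeyemi, by admission number (higher first): Obi (398) before Adeyemi (330).
Among Ivanova, Brennan, Pereira, Johansson, Ruiz, Andersen, Vasquez and Quinn, by date of admission to current standing (later first): Ivanova (2002-10-07) before Brennan, Pereira and Johansson (1999-07-19) before Ruiz and Andersen (1999-04-15) before Vasquez and Quinn (1998-05-09).
Brennan, Pereira and Johansson are each Apprentice, so the next rule applies.
Among Brennan, Pereira and Johansson, by years on the livery (higher first): Brennan (16 years) before Pereira and Johansson (13 years).
Among Pereira and Johansson, by admission number (higher first): Pereira (805) before Johansson (598).
Ruiz and Andersen are each Master, so the next rule applies.
Ruiz and Andersen both have years on the livery 20 years, so the next rule applies.
Among Ruiz and Andersen, by admission number (higher first): Ruiz (546) before Andersen (420).
Vasquez and Quinn are each Liveryman, so the next rule applies.
Vasquez and Quinn both have years on the livery 15 years, so the next rule applies.
Among Vasquez and Quinn, by admission number (higher first): Vasquez (994) before Quinn (922).
Order: Obi, Adeyemi, Ivanova, Brennan, Pereira, Johansson, Ruiz, Andersen, Vasquez, Quinn.

Pereira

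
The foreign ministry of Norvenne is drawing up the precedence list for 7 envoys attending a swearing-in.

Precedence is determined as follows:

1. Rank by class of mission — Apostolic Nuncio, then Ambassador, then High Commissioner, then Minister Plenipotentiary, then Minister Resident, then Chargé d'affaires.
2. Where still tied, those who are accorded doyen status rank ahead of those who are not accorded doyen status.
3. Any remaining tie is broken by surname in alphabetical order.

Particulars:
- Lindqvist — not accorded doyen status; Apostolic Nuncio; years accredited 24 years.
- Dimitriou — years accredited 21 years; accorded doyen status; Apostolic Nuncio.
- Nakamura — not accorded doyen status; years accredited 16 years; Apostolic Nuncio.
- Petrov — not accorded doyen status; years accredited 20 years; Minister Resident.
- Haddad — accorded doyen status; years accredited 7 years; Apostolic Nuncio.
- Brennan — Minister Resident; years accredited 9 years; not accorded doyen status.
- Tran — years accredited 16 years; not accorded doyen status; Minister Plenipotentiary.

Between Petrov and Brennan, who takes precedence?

Brennan

By class of mission: Dimitriou, Haddad, Lindqvist and Nakamura (Apostolic Nuncio); then Tran (Minister Plenipotentiary); then Brennan and Petrov (Minister Resident).
Among Dimitriou, Haddad, Lindqvist and Nakamura, accorded doyen status before not accorded doyen status: Dimitriou and Haddad (accorded doyen status) before Lindqvist and Nakamura (not accorded doyen status).
Among Dimitriou and Haddad, alphabetically by surname: Dimitriou before Haddad.
Among Lindqvist and Nakamura, alphabetically by surname: Lindqvist before Nakamura.
Brennan and Petrov are each not accorded doyen status, so the next rule applies.
Among Brennan and Petrov, alphabetically by surname: Brennan before Petrov.
So Brennan takes precedence.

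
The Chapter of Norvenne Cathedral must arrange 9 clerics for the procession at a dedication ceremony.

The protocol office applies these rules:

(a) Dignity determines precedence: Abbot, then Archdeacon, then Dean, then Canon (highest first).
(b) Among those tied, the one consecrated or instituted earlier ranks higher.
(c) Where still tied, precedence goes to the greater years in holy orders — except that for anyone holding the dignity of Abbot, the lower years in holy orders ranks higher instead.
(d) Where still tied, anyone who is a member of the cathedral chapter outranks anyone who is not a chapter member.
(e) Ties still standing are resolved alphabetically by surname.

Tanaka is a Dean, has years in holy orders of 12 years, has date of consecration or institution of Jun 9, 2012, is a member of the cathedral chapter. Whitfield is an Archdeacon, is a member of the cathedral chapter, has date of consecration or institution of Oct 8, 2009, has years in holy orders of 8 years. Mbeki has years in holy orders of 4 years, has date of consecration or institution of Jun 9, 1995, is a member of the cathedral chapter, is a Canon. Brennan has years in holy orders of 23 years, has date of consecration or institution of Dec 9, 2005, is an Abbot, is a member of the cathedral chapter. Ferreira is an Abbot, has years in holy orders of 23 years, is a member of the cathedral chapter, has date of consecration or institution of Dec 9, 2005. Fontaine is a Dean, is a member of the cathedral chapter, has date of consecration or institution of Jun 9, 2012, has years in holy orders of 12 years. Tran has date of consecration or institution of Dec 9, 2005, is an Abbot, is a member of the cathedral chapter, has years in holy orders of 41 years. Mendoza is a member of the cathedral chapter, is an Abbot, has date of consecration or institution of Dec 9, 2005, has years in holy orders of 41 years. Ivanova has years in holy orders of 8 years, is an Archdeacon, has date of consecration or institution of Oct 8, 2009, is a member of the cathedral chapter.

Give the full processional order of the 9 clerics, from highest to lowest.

By dignity: Brennan, Ferreira, Mendoza and Tran (Abbot); then Ivanova and Whitfield (Archdeacon); then Fontaine and Tanaka (Dean); then Mbeki (Canon).
Brennan, Ferreira, Mendoza and Tran all have date of consecration or institution Dec 9, 2005, so the next rule applies.
Among Brennan, Ferreira, Mendoza and Tran, by years in holy orders (lower first) (reversed rule for this group): Brennan and Ferreira (23 years) before Mendoza and Tran (41 years).
Brennan and Ferreira are each a member of the cathedral chapter, so the next rule applies.
Among Brennan and Ferreira, alphabetically by surname: Brennan before Ferreira.
Mendoza and Tran are each a member of the cathedral chapter, so the next rule applies.
Among Mendoza and Tran, alphabetically by surname: Mendoza before Tran.
Ivanova and Whitfield both have date of consecration or institution Oct 8, 2009, so the next rule applies.
Ivanova and Whitfield both have years in holy orders 8 years, so the next rule applies.
Ivanova and Whitfield are each a member of the cathedral chapter, so the next rule applies.
Among Ivanova and Whitfield, alphabetically by surname: Ivanova before Whitfield.
Fontaine and Tanaka both have date of consecration or institution Jun 9, 2012, so the next rule applies.
Fontaine and Tanaka both have years in holy orders 12 years, so the next rule applies.
Fontaine and Tanaka are each a member of the cathedral chapter, so the next rule applies.
Among Fontaine and Tanaka, alphabetically by surname: Fontaine before Tanaka.
Full order: Brennan, Ferreira, Mendoza, Tran, Ivanova, Whitfield, Fontaine, Tanaka, Mbeki.

Brennan, Ferreira, Mendoza, Tran, Ivanova, Whitfield, Fontaine, Tanaka, Mbeki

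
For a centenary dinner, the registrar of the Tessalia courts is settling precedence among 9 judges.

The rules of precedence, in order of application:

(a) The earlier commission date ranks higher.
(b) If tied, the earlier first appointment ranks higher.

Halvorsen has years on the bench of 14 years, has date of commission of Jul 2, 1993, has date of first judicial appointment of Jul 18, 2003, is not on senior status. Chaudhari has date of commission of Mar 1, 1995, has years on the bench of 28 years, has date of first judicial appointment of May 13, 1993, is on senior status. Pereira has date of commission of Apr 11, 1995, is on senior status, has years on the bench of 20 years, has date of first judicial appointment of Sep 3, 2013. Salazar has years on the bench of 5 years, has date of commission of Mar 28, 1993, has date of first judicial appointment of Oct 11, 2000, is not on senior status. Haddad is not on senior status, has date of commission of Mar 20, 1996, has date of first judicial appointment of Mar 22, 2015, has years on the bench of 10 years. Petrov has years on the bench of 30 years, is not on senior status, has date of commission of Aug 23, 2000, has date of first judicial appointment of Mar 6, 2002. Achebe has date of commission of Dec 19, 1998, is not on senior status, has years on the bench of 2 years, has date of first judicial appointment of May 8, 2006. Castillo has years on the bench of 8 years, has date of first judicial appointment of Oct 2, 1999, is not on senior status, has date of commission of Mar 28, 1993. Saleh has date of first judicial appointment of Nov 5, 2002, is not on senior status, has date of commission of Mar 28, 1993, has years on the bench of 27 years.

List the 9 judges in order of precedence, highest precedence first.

Castillo, Salazar, Saleh, Halvorsen, Chaudhari, Pereira, Haddad, Achebe, Petrov

By date of commission (earlier first): Castillo, Salazar and Saleh (each Mar 28, 1993); then Halvorsen (Jul 2, 1993); then Chaudhari (Mar 1, 1995); then Pereira (Apr 11, 1995); then Haddad (Mar 20, 1996); then Achebe (Dec 19, 1998); then Petrov (Aug 23, 2000).
Among Castillo, Salazar and Saleh, by date of first judicial appointment (earlier first): Castillo (Oct 2, 1999) before Salazar (Oct 11, 2000) before Saleh (Nov 5, 2002).
Full order: Castillo, Salazar, Saleh, Halvorsen, Chaudhari, Pereira, Haddad, Achebe, Petrov.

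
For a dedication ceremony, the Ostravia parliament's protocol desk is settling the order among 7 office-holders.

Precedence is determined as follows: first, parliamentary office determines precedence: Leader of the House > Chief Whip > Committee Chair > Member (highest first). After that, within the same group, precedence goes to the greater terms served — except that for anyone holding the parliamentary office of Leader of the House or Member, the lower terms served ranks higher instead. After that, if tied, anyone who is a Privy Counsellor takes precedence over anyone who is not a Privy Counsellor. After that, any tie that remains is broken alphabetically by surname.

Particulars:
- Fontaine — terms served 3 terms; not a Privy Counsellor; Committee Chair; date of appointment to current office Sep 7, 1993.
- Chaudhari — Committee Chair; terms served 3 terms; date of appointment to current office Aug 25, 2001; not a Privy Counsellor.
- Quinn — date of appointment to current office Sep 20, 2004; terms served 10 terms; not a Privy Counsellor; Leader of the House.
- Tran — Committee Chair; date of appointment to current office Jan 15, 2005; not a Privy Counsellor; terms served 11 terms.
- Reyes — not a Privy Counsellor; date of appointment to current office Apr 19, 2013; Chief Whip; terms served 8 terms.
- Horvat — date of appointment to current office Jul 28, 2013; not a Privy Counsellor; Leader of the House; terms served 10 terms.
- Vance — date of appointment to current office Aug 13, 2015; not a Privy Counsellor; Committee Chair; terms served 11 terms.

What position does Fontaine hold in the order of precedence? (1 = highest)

7

By parliamentary office: Horvat and Quinn (Leader of the House); then Reyes (Chief Whip); then Tran, Vance, Chaudhari and Fontaine (Committee Chair).
Horvat and Quinn both have terms served 10 terms, so the next rule applies.
Horvat and Quinn are each not a Privy Counsellor, so the next rule applies.
Among Horvat and Quinn, alphabetically by surname: Horvat before Quinn.
Among Tran, Vance, Chaudhari and Fontaine, by terms served (higher first): Tran and Vance (11 terms) before Chaudhari and Fontaine (3 terms).
Tran and Vance are each not a Privy Counsellor, so the next rule applies.
Among Tran and Vance, alphabetically by surname: Tran before Vance.
Chaudhari and Fontaine are each not a Privy Counsellor, so the next rule applies.
Among Chaudhari and Fontaine, alphabetically by surname: Chaudhari before Fontaine.
Order: Horvat, Quinn, Reyes, Tran, Vance, Chaudhari, Fontaine. So position 7.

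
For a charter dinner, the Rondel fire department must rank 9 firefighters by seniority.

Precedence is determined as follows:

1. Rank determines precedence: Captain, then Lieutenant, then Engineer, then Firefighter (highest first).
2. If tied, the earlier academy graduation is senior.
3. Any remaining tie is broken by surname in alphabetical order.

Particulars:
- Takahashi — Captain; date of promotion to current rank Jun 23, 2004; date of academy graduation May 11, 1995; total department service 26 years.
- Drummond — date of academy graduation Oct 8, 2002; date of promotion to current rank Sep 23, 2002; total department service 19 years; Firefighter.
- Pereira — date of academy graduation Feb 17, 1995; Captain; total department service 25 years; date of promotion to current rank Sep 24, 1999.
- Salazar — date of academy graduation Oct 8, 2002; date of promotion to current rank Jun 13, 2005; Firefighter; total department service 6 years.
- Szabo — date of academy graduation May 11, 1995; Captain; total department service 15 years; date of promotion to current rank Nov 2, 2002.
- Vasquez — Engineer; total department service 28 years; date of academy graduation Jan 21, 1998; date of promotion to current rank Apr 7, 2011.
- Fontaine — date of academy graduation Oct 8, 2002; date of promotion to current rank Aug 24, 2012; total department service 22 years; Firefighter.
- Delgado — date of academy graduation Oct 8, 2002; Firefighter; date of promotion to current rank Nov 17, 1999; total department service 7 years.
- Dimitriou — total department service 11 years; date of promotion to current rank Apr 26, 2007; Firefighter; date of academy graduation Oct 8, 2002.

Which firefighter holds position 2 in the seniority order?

By rank: Pereira, Szabo and Takahashi (Captain); then Vasquez (Engineer); then Delgado, Dimitriou, Drummond, Fontaine and Salazar (Firefighter).
Among Pereira, Szabo and Takahashi, by date of academy graduation (earlier first): Pereira (Feb 17, 1995) before Szabo and Takahashi (May 11, 1995).
Among Szabo and Takahashi, alphabetically by surname: Szabo before Takahashi.
Delgado, Dimitriou, Drummond, Fontaine and Salazar all have date of academy graduation Oct 8, 2002, so the next rule applies.
Among Delgado, Dimitriou, Drummond, Fontaine and Salazar, alphabetically by surname: Delgado before Dimitriou before Drummond before Fontaine before Salazar.
Order: Pereira, Szabo, Takahashi, Vasquez, Delgado, Dimitriou, Drummond, Fontaine, Salazar.

Szabo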